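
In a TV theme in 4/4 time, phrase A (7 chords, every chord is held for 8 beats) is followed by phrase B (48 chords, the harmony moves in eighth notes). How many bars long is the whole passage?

20 bars

A: 7 × 8 = 56 beats = 14 bars.
B: 48 × 0.5 = 24 beats = 6 bars.
Total: 14 + 6 = 20 bars.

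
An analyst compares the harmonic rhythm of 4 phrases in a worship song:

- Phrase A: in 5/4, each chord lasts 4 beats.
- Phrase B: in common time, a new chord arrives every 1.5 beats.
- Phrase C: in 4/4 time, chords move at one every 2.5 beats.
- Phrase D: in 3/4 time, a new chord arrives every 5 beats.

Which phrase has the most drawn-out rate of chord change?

A: 5 beats/bar ÷ 4 beats/chord = 1.25 chords/bar.
B: 4 beats/bar ÷ 1.5 beats/chord = 8/3 chords/bar.
C: 4 beats/bar ÷ 2.5 beats/chord = 1.6 chords/bar.
D: 3 beats/bar ÷ 5 beats/chord = 0.6 chords/bar.
Slowest is D at 0.6 chords/bar.

Phrase D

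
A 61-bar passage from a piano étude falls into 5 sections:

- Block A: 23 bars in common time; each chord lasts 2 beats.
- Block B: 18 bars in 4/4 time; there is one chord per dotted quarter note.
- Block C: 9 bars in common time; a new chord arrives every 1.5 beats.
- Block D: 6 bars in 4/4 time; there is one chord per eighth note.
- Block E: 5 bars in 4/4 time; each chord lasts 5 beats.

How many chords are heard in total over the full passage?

A: 23·4 = 92 beats, 92/2 = 46 chords.
B: 18·4 = 72 beats, 72/1.5 = 48 chords.
C: 9·4 = 36 beats, 36/1.5 = 24 chords.
D: 6·4 = 24 beats, 24/0.5 = 48 chords.
E: 5·4 = 20 beats, 20/5 = 4 chords.
Total: 46 + 48 + 24 + 48 + 4 = 170.

170 chords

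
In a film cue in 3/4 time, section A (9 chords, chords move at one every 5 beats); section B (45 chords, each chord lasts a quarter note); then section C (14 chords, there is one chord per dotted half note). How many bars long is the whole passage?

A: 9 × 5 = 45 beats = 15 bars.
B: 45 × 1 = 45 beats = 15 bars.
C: 14 × 3 = 42 beats = 14 bars.
Total: 15 + 15 + 14 = 44 bars.

44 bars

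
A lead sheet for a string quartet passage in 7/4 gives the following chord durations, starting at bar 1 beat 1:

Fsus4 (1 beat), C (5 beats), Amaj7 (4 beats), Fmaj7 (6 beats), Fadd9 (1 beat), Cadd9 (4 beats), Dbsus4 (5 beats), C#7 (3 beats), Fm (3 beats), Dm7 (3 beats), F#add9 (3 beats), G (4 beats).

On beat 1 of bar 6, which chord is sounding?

Beat 1 of bar 6 is beat (6−1)×7 + 1 = 36 overall.
Running totals: Fsus4 ends at 1, C ends at 6, Amaj7 ends at 10, Fmaj7 ends at 16, Fadd9 ends at 17, Cadd9 ends at 21, Dbsus4 ends at 26, C#7 ends at 29, Fm ends at 32, Dm7 ends at 35, F#add9 ends at 38.
Beat 36 falls within F#add9.

F#add9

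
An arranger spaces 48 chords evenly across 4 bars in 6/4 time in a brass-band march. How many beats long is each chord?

0.5 beats

4 bars × 6 beats/bar = 24 beats total.
24 beats ÷ 48 chords = 0.5 beats per chord.
(That is an eighth note.)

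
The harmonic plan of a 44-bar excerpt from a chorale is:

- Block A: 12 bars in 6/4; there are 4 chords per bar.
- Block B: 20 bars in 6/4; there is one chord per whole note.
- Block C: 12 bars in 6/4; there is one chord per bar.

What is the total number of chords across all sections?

90 chords

A: 12·6 = 72 beats, 72/1.5 = 48 chords.
B: 20·6 = 120 beats, 120/4 = 30 chords.
C: 12·6 = 72 beats, 72/6 = 12 chords.
Total: 48 + 30 + 12 = 90.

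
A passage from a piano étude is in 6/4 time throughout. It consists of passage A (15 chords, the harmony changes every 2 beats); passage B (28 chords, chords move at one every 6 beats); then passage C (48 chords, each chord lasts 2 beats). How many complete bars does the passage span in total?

49 bars

A: 15 × 2 = 30 beats = 5 bars.
B: 28 × 6 = 168 beats = 28 bars.
C: 48 × 2 = 96 beats = 16 bars.
Total: 5 + 28 + 16 = 49 bars.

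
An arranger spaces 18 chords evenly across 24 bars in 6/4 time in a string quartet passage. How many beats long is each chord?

8 beats

24 bars × 6 beats/bar = 144 beats total.
144 beats ÷ 18 chords = 8 beats per chord.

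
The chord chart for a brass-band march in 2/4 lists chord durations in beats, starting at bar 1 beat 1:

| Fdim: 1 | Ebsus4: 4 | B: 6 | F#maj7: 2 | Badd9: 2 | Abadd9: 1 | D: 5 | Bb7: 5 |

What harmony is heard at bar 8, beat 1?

Beat 1 of bar 8 is beat (8−1)×2 + 1 = 15 overall.
Running totals: Fdim ends at 1, Ebsus4 ends at 5, B ends at 11, F#maj7 ends at 13, Badd9 ends at 15.
Beat 15 falls within Badd9.

Badd9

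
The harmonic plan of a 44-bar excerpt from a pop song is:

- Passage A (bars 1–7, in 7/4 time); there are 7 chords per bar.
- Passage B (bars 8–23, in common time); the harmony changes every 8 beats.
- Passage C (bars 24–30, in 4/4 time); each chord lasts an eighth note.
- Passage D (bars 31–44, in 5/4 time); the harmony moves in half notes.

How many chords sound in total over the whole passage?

148 chords

A has 49 beats and chords last 1 each, so 49 chords.
B has 64 beats and chords last 8 each, so 8 chords.
C has 28 beats and chords last 0.5 each, so 56 chords.
D has 70 beats and chords last 2 each, so 35 chords.
Total: 49 + 8 + 56 + 35 = 148.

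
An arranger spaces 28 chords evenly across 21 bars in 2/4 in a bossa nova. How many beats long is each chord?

21 bars × 2 beats/bar = 42 beats total.
42 beats ÷ 28 chords = 1.5 beats per chord.
(That is a dotted quarter note.)

1.5 beats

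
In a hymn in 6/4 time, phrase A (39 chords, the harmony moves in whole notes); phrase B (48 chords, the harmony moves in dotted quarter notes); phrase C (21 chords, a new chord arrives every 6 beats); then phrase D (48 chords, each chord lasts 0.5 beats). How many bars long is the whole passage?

A: 39 × 4 = 156 beats = 26 bars.
B: 48 × 1.5 = 72 beats = 12 bars.
C: 21 × 6 = 126 beats = 21 bars.
D: 48 × 0.5 = 24 beats = 4 bars.
Total: 26 + 12 + 21 + 4 = 63 bars.

63 bars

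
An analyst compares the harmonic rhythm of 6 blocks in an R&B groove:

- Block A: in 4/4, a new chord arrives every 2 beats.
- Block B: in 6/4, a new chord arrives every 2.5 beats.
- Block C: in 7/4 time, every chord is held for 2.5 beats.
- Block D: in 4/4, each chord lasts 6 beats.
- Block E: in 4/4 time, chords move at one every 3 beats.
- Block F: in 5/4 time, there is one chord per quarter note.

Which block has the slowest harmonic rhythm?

Block D

A: 4/2 = 2 chords/bar.
B: 6/2.5 = 2.4 chords/bar.
C: 7/2.5 = 2.8 chords/bar.
D: 4/6 = 2/3 chords/bar.
E: 4/3 = 4/3 chords/bar.
F: 5/1 = 5 chords/bar.
Slowest is D at 2/3 chords/bar.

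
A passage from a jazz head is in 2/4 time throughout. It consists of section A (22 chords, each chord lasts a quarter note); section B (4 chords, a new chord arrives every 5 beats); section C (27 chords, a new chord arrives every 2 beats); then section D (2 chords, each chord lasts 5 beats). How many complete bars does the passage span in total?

53 bars

A: 22 × 1 = 22 beats = 11 bars.
B: 4 × 5 = 20 beats = 10 bars.
C: 27 × 2 = 54 beats = 27 bars.
D: 2 × 5 = 10 beats = 5 bars.
Total: 11 + 10 + 27 + 5 = 53 bars.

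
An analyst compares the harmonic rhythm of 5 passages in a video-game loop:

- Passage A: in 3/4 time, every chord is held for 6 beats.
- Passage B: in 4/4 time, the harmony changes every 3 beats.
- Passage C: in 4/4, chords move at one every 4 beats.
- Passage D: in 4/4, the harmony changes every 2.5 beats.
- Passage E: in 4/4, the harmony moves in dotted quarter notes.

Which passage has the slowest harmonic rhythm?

Passage A

A: 3/6 = 0.5 chords/bar.
B: 4/3 = 4/3 chords/bar.
C: 4/4 = 1 chord/bar.
D: 4/2.5 = 1.6 chords/bar.
E: 4/1.5 = 8/3 chords/bar.
Slowest is A at 0.5 chords/bar.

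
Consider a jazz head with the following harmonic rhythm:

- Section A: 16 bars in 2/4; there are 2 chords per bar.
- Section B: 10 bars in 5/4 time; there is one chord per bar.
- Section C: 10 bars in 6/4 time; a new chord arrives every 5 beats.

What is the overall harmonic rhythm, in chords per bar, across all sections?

1.5 chords per bar

A: 16 × 2 = 32 beats ÷ 1 = 32 chords.
B: 10 × 5 = 50 beats ÷ 5 = 10 chords.
C: 10 × 6 = 60 beats ÷ 5 = 12 chords.
Overall: 54 chords over 36 bars → 54/36 = 1.5 chords per bar.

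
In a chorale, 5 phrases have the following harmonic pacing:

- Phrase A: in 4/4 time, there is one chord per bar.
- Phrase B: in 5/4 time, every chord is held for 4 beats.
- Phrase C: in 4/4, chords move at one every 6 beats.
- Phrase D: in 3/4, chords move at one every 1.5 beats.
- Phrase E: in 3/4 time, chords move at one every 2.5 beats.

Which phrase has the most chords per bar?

A: 4/4 = 1 chord/bar.
B: 5/4 = 1.25 chords/bar.
C: 4/6 = 2/3 chords/bar.
D: 3/1.5 = 2 chords/bar.
E: 3/2.5 = 1.2 chords/bar.
Fastest is D at 2 chords/bar.

Phrase D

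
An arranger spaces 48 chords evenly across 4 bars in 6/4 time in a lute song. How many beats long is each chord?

4 bars × 6 beats/bar = 24 beats total.
24 beats ÷ 48 chords = 0.5 beats per chord.
(That is an eighth note.)

0.5 beats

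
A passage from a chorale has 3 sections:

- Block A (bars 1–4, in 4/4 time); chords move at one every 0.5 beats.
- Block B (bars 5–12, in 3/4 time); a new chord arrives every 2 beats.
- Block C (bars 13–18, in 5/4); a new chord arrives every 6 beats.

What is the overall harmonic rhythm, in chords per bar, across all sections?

49/18 chords per bar

A: 4 bars of 4 beats is 16 beats; at 0.5 beats each that's 32 chords.
B: 8 bars of 3 beats is 24 beats; at 2 beats each that's 12 chords.
C: 6 bars of 5 beats is 30 beats; at 6 beats each that's 5 chords.
Overall: 49 chords over 18 bars → 49/18 = 49/18 chords per bar.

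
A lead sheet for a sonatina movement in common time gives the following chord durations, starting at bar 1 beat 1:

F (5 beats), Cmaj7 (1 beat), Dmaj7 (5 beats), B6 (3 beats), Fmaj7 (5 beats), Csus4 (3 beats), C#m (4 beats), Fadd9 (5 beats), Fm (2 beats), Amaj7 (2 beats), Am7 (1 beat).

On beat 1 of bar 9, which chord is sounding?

Beat 1 of bar 9 is beat (9−1)×4 + 1 = 33 overall.
Running totals: F ends at 5, Cmaj7 ends at 6, Dmaj7 ends at 11, B6 ends at 14, Fmaj7 ends at 19, Csus4 ends at 22, C#m ends at 26, Fadd9 ends at 31, Fm ends at 33.
Beat 33 falls within Fm.

Fm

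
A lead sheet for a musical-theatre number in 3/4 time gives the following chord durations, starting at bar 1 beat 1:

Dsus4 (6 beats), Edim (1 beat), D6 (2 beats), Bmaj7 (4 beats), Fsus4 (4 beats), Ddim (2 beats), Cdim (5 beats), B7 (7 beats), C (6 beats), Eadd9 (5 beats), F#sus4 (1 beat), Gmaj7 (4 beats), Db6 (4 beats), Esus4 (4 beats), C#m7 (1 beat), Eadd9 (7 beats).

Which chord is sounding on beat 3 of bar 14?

Eadd9

Beat 3 of bar 14 is beat (14−1)×3 + 3 = 42 overall.
Running totals: Dsus4 ends at 6, Edim ends at 7, D6 ends at 9, Bmaj7 ends at 13, Fsus4 ends at 17, Ddim ends at 19, Cdim ends at 24, B7 ends at 31, C ends at 37, Eadd9 ends at 42.
Beat 42 falls within Eadd9.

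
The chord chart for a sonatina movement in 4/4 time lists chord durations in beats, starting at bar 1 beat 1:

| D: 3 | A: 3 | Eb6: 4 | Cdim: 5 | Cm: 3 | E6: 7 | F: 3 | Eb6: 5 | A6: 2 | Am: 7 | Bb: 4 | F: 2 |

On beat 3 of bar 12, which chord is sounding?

Beat 3 of bar 12 is beat (12−1)×4 + 3 = 47 overall.
Running totals: D ends at 3, A ends at 6, Eb6 ends at 10, Cdim ends at 15, Cm ends at 18, E6 ends at 25, F ends at 28, Eb6 ends at 33, A6 ends at 35, Am ends at 42, Bb ends at 46, F ends at 48.
Beat 47 falls within F.

F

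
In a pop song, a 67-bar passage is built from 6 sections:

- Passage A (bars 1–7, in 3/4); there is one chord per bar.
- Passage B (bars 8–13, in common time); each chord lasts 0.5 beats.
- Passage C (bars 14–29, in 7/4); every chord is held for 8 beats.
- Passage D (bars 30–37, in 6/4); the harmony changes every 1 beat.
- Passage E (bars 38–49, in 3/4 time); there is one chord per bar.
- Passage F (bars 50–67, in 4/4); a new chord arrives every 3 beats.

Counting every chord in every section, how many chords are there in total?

A has 21 beats and chords last 3 each, so 7 chords.
B has 24 beats and chords last 0.5 each, so 48 chords.
C has 112 beats and chords last 8 each, so 14 chords.
D has 48 beats and chords last 1 each, so 48 chords.
E has 36 beats and chords last 3 each, so 12 chords.
F has 72 beats and chords last 3 each, so 24 chords.
Total: 7 + 48 + 14 + 48 + 12 + 24 = 153.

153 chords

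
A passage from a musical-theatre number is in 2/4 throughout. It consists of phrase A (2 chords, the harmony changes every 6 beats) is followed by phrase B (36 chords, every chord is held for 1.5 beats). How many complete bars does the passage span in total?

33 bars

A: 2 × 6 = 12 beats = 6 bars.
B: 36 × 1.5 = 54 beats = 27 bars.
Total: 6 + 27 = 33 bars.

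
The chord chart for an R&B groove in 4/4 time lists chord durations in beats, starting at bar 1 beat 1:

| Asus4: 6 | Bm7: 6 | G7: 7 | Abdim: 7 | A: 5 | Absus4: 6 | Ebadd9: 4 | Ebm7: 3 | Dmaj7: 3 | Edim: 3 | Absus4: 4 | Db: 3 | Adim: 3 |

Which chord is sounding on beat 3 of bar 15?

Beat 3 of bar 15 is beat (15−1)×4 + 3 = 59 overall.
Running totals: Asus4 ends at 6, Bm7 ends at 12, G7 ends at 19, Abdim ends at 26, A ends at 31, Absus4 ends at 37, Ebadd9 ends at 41, Ebm7 ends at 44, Dmaj7 ends at 47, Edim ends at 50, Absus4 ends at 54, Db ends at 57, Adim ends at 60.
Beat 59 falls within Adim.

Adim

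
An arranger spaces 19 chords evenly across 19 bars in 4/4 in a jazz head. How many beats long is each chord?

4 beats

19 bars × 4 beats/bar = 76 beats total.
76 beats ÷ 19 chords = 4 beats per chord.
(That is a whole note.)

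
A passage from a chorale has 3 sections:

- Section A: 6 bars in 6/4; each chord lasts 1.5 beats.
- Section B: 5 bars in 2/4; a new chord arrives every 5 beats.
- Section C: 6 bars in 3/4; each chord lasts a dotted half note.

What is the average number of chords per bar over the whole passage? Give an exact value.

A: 6 × 6 = 36 beats ÷ 1.5 = 24 chords.
B: 5 × 2 = 10 beats ÷ 5 = 2 chords.
C: 6 × 3 = 18 beats ÷ 3 = 6 chords.
Overall: 32 chords over 17 bars → 32/17 = 32/17 chords per bar.

32/17 chords per bar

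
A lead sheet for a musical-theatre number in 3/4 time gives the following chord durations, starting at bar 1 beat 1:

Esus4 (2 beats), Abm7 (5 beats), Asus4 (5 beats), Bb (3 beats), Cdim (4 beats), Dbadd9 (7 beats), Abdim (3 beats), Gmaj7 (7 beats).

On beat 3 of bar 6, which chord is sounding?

Cdim

Beat 3 of bar 6 is beat (6−1)×3 + 3 = 18 overall.
Running totals: Esus4 ends at 2, Abm7 ends at 7, Asus4 ends at 12, Bb ends at 15, Cdim ends at 19.
Beat 18 falls within Cdim.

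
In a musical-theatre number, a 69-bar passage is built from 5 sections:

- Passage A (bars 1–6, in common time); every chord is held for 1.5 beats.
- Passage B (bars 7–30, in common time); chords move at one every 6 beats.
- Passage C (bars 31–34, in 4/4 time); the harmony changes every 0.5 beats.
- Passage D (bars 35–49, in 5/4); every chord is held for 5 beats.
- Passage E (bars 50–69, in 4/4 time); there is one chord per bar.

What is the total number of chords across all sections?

99 chords

A: 6·4 = 24 beats, 24/1.5 = 16 chords.
B: 24·4 = 96 beats, 96/6 = 16 chords.
C: 4·4 = 16 beats, 16/0.5 = 32 chords.
D: 15·5 = 75 beats, 75/5 = 15 chords.
E: 20·4 = 80 beats, 80/4 = 20 chords.
Total: 16 + 16 + 32 + 15 + 20 = 99.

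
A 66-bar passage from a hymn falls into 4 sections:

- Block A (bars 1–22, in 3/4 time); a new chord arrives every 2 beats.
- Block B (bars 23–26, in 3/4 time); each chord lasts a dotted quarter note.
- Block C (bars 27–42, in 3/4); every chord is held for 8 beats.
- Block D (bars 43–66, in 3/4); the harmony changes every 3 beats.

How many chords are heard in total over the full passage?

A: 22 bars × 3 beats = 66 beats; 2 beats/chord → 33 chords.
B: 4 bars × 3 beats = 12 beats; 1.5 beats/chord → 8 chords.
C: 16 bars × 3 beats = 48 beats; 8 beats/chord → 6 chords.
D: 24 bars × 3 beats = 72 beats; 3 beats/chord → 24 chords.
Total: 33 + 8 + 6 + 24 = 71.

71 chords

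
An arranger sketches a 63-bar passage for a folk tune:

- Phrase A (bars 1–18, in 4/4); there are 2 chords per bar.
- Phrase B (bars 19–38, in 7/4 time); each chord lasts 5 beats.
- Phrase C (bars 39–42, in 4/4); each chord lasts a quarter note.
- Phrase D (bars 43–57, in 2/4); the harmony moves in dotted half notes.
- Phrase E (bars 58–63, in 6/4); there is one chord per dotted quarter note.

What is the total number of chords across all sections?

114 chords

A: 18 bars × 4 beats = 72 beats; 2 beats/chord → 36 chords.
B: 20 bars × 7 beats = 140 beats; 5 beats/chord → 28 chords.
C: 4 bars × 4 beats = 16 beats; 1 beat/chord → 16 chords.
D: 15 bars × 2 beats = 30 beats; 3 beats/chord → 10 chords.
E: 6 bars × 6 beats = 36 beats; 1.5 beats/chord → 24 chords.
Total: 36 + 28 + 16 + 10 + 24 = 114.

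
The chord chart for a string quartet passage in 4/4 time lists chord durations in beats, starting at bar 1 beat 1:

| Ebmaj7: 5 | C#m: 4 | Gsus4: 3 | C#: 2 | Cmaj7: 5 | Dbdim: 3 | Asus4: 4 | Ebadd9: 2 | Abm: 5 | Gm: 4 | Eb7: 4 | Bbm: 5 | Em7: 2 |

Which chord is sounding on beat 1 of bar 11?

Beat 1 of bar 11 is beat (11−1)×4 + 1 = 41 overall.
Running totals: Ebmaj7 ends at 5, C#m ends at 9, Gsus4 ends at 12, C# ends at 14, Cmaj7 ends at 19, Dbdim ends at 22, Asus4 ends at 26, Ebadd9 ends at 28, Abm ends at 33, Gm ends at 37, Eb7 ends at 41.
Beat 41 falls within Eb7.

Eb7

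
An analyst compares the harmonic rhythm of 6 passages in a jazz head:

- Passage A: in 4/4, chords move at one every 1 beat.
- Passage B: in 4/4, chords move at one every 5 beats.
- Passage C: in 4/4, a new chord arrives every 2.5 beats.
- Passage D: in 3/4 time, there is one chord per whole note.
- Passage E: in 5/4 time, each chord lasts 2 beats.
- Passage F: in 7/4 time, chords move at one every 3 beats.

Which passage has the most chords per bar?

Passage A

A: each chord is 1 beat in 4/4, so 4 per bar.
B: each chord is 5 beats in 4/4, so 0.8 per bar.
C: each chord is 2.5 beats in 4/4, so 1.6 per bar.
D: each chord is 4 beats in 3/4, so 0.75 per bar.
E: each chord is 2 beats in 5/4, so 2.5 per bar.
F: each chord is 3 beats in 7/4, so 7/3 per bar.
Fastest is A at 4 chords/bar.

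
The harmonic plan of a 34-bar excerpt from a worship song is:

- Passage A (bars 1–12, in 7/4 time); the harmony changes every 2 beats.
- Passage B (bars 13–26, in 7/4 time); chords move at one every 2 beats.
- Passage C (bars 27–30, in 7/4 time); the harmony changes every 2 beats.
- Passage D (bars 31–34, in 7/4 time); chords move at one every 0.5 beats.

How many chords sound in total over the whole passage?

161 chords

A has 84 beats and chords last 2 each, so 42 chords.
B has 98 beats and chords last 2 each, so 49 chords.
C has 28 beats and chords last 2 each, so 14 chords.
D has 28 beats and chords last 0.5 each, so 56 chords.
Total: 42 + 49 + 14 + 56 = 161.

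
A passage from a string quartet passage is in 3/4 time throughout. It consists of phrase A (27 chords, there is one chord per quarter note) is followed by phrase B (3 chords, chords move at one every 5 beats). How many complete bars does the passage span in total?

A: 27 × 1 = 27 beats = 9 bars.
B: 3 × 5 = 15 beats = 5 bars.
Total: 9 + 5 = 14 bars.

14 bars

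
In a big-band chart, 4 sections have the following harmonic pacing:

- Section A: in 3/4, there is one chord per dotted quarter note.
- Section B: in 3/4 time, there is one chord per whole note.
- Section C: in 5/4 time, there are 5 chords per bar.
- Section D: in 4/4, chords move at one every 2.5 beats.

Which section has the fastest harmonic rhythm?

A: 3/1.5 = 2 chords/bar.
B: 3/4 = 0.75 chords/bar.
C: 5/1 = 5 chords/bar.
D: 4/2.5 = 1.6 chords/bar.
Fastest is C at 5 chords/bar.

Section C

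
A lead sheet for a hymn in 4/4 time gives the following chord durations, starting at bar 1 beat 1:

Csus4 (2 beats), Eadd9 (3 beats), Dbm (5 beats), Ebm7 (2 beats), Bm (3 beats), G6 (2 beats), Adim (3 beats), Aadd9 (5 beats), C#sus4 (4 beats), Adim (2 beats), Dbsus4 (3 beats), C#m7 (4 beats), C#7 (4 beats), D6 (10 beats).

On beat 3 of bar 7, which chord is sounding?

C#sus4

Beat 3 of bar 7 is beat (7−1)×4 + 3 = 27 overall.
Running totals: Csus4 ends at 2, Eadd9 ends at 5, Dbm ends at 10, Ebm7 ends at 12, Bm ends at 15, G6 ends at 17, Adim ends at 20, Aadd9 ends at 25, C#sus4 ends at 29.
Beat 27 falls within C#sus4.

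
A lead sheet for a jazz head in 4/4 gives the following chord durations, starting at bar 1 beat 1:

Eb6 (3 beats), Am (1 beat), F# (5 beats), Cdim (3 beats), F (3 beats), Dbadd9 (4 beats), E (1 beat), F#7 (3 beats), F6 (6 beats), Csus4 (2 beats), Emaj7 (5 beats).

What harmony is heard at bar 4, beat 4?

Dbadd9

Beat 4 of bar 4 is beat (4−1)×4 + 4 = 16 overall.
Running totals: Eb6 ends at 3, Am ends at 4, F# ends at 9, Cdim ends at 12, F ends at 15, Dbadd9 ends at 19.
Beat 16 falls within Dbadd9.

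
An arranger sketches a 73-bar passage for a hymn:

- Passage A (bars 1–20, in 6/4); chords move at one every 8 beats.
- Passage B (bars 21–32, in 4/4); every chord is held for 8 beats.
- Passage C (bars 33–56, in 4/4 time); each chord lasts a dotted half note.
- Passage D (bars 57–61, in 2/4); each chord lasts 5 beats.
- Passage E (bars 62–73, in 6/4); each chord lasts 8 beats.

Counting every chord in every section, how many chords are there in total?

64 chords

A has 120 beats and chords last 8 each, so 15 chords.
B has 48 beats and chords last 8 each, so 6 chords.
C has 96 beats and chords last 3 each, so 32 chords.
D has 10 beats and chords last 5 each, so 2 chords.
E has 72 beats and chords last 8 each, so 9 chords.
Total: 15 + 6 + 32 + 2 + 9 = 64.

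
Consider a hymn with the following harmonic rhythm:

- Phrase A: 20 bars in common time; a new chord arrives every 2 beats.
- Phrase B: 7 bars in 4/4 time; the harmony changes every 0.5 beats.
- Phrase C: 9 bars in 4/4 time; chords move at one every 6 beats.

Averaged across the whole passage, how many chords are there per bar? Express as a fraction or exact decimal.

17/6 chords per bar

A: 20 bars of 4 beats is 80 beats; at 2 beats each that's 40 chords.
B: 7 bars of 4 beats is 28 beats; at 0.5 beats each that's 56 chords.
C: 9 bars of 4 beats is 36 beats; at 6 beats each that's 6 chords.
Overall: 102 chords over 36 bars → 102/36 = 17/6 chords per bar.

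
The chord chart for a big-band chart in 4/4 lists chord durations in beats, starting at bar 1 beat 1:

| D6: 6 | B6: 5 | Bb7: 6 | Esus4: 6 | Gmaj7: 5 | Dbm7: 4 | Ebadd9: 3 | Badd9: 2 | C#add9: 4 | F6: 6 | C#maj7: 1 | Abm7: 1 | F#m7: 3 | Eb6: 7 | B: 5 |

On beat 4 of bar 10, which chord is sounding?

C#add9

Beat 4 of bar 10 is beat (10−1)×4 + 4 = 40 overall.
Running totals: D6 ends at 6, B6 ends at 11, Bb7 ends at 17, Esus4 ends at 23, Gmaj7 ends at 28, Dbm7 ends at 32, Ebadd9 ends at 35, Badd9 ends at 37, C#add9 ends at 41.
Beat 40 falls within C#add9.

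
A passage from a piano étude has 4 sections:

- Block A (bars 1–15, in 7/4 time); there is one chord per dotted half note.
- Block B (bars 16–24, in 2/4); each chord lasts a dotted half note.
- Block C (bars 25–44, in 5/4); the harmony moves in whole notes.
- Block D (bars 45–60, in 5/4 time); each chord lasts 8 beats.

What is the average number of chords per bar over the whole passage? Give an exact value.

A: 15 × 7 = 105 beats ÷ 3 = 35 chords.
B: 9 × 2 = 18 beats ÷ 3 = 6 chords.
C: 20 × 5 = 100 beats ÷ 4 = 25 chords.
D: 16 × 5 = 80 beats ÷ 8 = 10 chords.
Overall: 76 chords over 60 bars → 76/60 = 19/15 chords per bar.

19/15 chords per bar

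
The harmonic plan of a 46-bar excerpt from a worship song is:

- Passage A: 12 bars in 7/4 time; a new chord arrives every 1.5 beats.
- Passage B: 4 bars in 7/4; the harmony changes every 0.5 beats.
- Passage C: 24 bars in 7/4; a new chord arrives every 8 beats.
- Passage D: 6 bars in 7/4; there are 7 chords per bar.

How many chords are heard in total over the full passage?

175 chords

A: 12 bars × 7 beats = 84 beats; 1.5 beats/chord → 56 chords.
B: 4 bars × 7 beats = 28 beats; 0.5 beats/chord → 56 chords.
C: 24 bars × 7 beats = 168 beats; 8 beats/chord → 21 chords.
D: 6 bars × 7 beats = 42 beats; 1 beat/chord → 42 chords.
Total: 56 + 56 + 21 + 42 = 175.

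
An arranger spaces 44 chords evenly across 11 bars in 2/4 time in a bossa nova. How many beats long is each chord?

0.5 beats

11 bars × 2 beats/bar = 22 beats total.
22 beats ÷ 44 chords = 0.5 beats per chord.
(That is an eighth note.)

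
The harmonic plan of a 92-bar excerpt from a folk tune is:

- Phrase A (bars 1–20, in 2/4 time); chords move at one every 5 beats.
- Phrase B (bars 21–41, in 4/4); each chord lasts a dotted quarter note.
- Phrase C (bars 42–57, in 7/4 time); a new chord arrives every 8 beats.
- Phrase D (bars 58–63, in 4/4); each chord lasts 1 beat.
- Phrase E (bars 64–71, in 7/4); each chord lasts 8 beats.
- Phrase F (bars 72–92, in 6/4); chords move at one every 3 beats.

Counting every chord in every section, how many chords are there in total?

151 chords

A has 40 beats and chords last 5 each, so 8 chords.
B has 84 beats and chords last 1.5 each, so 56 chords.
C has 112 beats and chords last 8 each, so 14 chords.
D has 24 beats and chords last 1 each, so 24 chords.
E has 56 beats and chords last 8 each, so 7 chords.
F has 126 beats and chords last 3 each, so 42 chords.
Total: 8 + 56 + 14 + 24 + 7 + 42 = 151.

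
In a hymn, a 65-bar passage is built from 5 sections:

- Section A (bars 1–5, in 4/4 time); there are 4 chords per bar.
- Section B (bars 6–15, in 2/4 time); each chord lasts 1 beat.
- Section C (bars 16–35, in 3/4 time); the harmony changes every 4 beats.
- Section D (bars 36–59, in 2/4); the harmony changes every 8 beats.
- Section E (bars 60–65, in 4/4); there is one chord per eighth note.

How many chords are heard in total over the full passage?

A: 5 bars × 4 beats = 20 beats; 1 beat/chord → 20 chords.
B: 10 bars × 2 beats = 20 beats; 1 beat/chord → 20 chords.
C: 20 bars × 3 beats = 60 beats; 4 beats/chord → 15 chords.
D: 24 bars × 2 beats = 48 beats; 8 beats/chord → 6 chords.
E: 6 bars × 4 beats = 24 beats; 0.5 beats/chord → 48 chords.
Total: 20 + 20 + 15 + 6 + 48 = 109.

109 chords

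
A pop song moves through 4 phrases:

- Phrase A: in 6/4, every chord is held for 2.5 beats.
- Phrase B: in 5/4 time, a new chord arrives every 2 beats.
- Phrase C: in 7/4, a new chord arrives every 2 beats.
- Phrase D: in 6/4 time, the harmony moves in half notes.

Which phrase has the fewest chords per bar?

Phrase A

A: each chord is 2.5 beats in 6/4, so 2.4 per bar.
B: each chord is 2 beats in 5/4, so 2.5 per bar.
C: each chord is 2 beats in 7/4, so 3.5 per bar.
D: each chord is 2 beats in 6/4, so 3 per bar.
Slowest is A at 2.4 chords/bar.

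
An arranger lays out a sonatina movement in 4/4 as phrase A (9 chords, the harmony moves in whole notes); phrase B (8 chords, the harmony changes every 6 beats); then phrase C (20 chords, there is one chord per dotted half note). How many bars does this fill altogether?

A: 9 × 4 = 36 beats = 9 bars.
B: 8 × 6 = 48 beats = 12 bars.
C: 20 × 3 = 60 beats = 15 bars.
Total: 9 + 12 + 15 = 36 bars.

36 bars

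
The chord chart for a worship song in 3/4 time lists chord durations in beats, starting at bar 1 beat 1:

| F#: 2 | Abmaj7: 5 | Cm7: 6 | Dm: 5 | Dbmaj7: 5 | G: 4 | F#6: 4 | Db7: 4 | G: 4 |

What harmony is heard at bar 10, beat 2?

Beat 2 of bar 10 is beat (10−1)×3 + 2 = 29 overall.
Running totals: F# ends at 2, Abmaj7 ends at 7, Cm7 ends at 13, Dm ends at 18, Dbmaj7 ends at 23, G ends at 27, F#6 ends at 31.
Beat 29 falls within F#6.

F#6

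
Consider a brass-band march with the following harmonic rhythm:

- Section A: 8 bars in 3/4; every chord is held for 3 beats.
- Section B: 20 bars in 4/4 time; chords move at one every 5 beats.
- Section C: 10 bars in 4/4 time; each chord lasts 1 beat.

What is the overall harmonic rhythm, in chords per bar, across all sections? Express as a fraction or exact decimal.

32/19 chords per bar

A: 8 × 3 = 24 beats ÷ 3 = 8 chords.
B: 20 × 4 = 80 beats ÷ 5 = 16 chords.
C: 10 × 4 = 40 beats ÷ 1 = 40 chords.
Overall: 64 chords over 38 bars → 64/38 = 32/19 chords per bar.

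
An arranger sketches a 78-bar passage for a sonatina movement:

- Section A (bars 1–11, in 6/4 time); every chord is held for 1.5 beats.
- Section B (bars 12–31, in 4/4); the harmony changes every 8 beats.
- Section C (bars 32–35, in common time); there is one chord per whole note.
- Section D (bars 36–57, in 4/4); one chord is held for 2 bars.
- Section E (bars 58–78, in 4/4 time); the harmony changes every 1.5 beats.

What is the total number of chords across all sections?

A has 66 beats and chords last 1.5 each, so 44 chords.
B has 80 beats and chords last 8 each, so 10 chords.
C has 16 beats and chords last 4 each, so 4 chords.
D has 88 beats and chords last 8 each, so 11 chords.
E has 84 beats and chords last 1.5 each, so 56 chords.
Total: 44 + 10 + 4 + 11 + 56 = 125.

125 chords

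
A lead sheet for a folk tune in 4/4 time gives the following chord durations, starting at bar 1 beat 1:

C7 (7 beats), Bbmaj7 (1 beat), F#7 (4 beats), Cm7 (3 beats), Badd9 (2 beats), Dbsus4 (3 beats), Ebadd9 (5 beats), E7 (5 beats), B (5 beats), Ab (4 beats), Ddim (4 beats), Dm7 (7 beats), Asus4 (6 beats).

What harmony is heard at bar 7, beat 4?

E7

Beat 4 of bar 7 is beat (7−1)×4 + 4 = 28 overall.
Running totals: C7 ends at 7, Bbmaj7 ends at 8, F#7 ends at 12, Cm7 ends at 15, Badd9 ends at 17, Dbsus4 ends at 20, Ebadd9 ends at 25, E7 ends at 30.
Beat 28 falls within E7.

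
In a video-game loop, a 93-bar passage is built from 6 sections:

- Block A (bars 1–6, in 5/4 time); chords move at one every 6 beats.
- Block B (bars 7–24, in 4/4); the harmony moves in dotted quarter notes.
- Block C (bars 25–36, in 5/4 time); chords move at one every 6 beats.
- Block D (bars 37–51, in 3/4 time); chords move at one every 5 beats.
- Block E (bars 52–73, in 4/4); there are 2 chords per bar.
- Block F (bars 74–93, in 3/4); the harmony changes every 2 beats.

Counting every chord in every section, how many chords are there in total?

A: 6·5 = 30 beats, 30/6 = 5 chords.
B: 18·4 = 72 beats, 72/1.5 = 48 chords.
C: 12·5 = 60 beats, 60/6 = 10 chords.
D: 15·3 = 45 beats, 45/5 = 9 chords.
E: 22·4 = 88 beats, 88/2 = 44 chords.
F: 20·3 = 60 beats, 60/2 = 30 chords.
Total: 5 + 48 + 10 + 9 + 44 + 30 = 146.

146 chords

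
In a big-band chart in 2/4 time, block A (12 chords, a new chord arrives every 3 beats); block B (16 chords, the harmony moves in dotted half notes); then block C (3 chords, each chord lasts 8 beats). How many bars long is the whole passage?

54 bars

A: 12 × 3 = 36 beats = 18 bars.
B: 16 × 3 = 48 beats = 24 bars.
C: 3 × 8 = 24 beats = 12 bars.
Total: 18 + 24 + 12 = 54 bars.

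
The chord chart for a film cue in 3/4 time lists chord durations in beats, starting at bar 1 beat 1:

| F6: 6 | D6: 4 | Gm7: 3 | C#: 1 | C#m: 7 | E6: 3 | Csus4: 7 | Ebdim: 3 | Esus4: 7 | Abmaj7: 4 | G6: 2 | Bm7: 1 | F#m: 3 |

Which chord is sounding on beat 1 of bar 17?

F#m

Beat 1 of bar 17 is beat (17−1)×3 + 1 = 49 overall.
Running totals: F6 ends at 6, D6 ends at 10, Gm7 ends at 13, C# ends at 14, C#m ends at 21, E6 ends at 24, Csus4 ends at 31, Ebdim ends at 34, Esus4 ends at 41, Abmaj7 ends at 45, G6 ends at 47, Bm7 ends at 48, F#m ends at 51.
Beat 49 falls within F#m.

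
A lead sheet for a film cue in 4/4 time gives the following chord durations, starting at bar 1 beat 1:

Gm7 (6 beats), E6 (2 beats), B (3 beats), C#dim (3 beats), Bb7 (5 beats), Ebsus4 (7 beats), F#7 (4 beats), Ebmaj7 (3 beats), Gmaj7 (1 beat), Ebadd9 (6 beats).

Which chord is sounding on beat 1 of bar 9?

Ebmaj7

Beat 1 of bar 9 is beat (9−1)×4 + 1 = 33 overall.
Running totals: Gm7 ends at 6, E6 ends at 8, B ends at 11, C#dim ends at 14, Bb7 ends at 19, Ebsus4 ends at 26, F#7 ends at 30, Ebmaj7 ends at 33.
Beat 33 falls within Ebmaj7.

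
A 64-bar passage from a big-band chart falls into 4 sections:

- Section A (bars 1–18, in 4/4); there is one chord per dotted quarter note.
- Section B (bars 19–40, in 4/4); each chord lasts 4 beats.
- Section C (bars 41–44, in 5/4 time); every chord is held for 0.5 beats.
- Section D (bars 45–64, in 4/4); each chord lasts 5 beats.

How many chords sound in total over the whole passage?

126 chords

A: 18 bars × 4 beats = 72 beats; 1.5 beats/chord → 48 chords.
B: 22 bars × 4 beats = 88 beats; 4 beats/chord → 22 chords.
C: 4 bars × 5 beats = 20 beats; 0.5 beats/chord → 40 chords.
D: 20 bars × 4 beats = 80 beats; 5 beats/chord → 16 chords.
Total: 48 + 22 + 40 + 16 = 126.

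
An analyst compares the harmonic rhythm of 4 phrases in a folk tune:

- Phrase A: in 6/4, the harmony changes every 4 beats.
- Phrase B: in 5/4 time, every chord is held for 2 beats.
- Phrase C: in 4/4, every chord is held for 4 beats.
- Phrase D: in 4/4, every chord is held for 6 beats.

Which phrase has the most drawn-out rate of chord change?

A: each chord is 4 beats in 6/4, so 1.5 per bar.
B: each chord is 2 beats in 5/4, so 2.5 per bar.
C: each chord is 4 beats in 4/4, so 1 per bar.
D: each chord is 6 beats in 4/4, so 2/3 per bar.
Slowest is D at 2/3 chords/bar.

Phrase D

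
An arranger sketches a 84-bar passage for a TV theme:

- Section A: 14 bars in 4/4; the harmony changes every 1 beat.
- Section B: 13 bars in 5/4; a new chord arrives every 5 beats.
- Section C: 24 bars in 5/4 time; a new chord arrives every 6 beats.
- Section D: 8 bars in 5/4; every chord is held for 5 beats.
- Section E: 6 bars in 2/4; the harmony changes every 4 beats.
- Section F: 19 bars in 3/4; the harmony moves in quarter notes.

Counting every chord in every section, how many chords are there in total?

157 chords

A: 14 bars × 4 beats = 56 beats; 1 beat/chord → 56 chords.
B: 13 bars × 5 beats = 65 beats; 5 beats/chord → 13 chords.
C: 24 bars × 5 beats = 120 beats; 6 beats/chord → 20 chords.
D: 8 bars × 5 beats = 40 beats; 5 beats/chord → 8 chords.
E: 6 bars × 2 beats = 12 beats; 4 beats/chord → 3 chords.
F: 19 bars × 3 beats = 57 beats; 1 beat/chord → 57 chords.
Total: 56 + 13 + 20 + 8 + 3 + 57 = 157.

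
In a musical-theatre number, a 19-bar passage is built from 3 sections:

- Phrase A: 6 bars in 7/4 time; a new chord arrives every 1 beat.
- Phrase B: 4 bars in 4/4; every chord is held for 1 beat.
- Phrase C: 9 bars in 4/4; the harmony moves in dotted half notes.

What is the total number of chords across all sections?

70 chords

A: 6·7 = 42 beats, 42/1 = 42 chords.
B: 4·4 = 16 beats, 16/1 = 16 chords.
C: 9·4 = 36 beats, 36/3 = 12 chords.
Total: 42 + 16 + 12 = 70.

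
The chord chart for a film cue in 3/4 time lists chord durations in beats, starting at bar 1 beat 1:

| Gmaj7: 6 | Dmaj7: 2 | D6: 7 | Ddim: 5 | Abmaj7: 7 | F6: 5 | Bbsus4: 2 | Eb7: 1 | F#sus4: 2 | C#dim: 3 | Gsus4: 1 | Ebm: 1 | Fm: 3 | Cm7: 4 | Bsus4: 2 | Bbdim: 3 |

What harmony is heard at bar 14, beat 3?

Beat 3 of bar 14 is beat (14−1)×3 + 3 = 42 overall.
Running totals: Gmaj7 ends at 6, Dmaj7 ends at 8, D6 ends at 15, Ddim ends at 20, Abmaj7 ends at 27, F6 ends at 32, Bbsus4 ends at 34, Eb7 ends at 35, F#sus4 ends at 37, C#dim ends at 40, Gsus4 ends at 41, Ebm ends at 42.
Beat 42 falls within Ebm.

Ebm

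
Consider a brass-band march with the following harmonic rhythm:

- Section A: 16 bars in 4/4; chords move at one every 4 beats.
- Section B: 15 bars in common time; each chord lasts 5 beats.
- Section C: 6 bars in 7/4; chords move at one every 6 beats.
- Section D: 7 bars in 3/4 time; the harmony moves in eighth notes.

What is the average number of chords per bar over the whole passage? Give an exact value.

A: 16 bars of 4 beats is 64 beats; at 4 beats each that's 16 chords.
B: 15 bars of 4 beats is 60 beats; at 5 beats each that's 12 chords.
C: 6 bars of 7 beats is 42 beats; at 6 beats each that's 7 chords.
D: 7 bars of 3 beats is 21 beats; at 0.5 beats each that's 42 chords.
Overall: 77 chords over 44 bars → 77/44 = 1.75 chords per bar.

1.75 chords per bar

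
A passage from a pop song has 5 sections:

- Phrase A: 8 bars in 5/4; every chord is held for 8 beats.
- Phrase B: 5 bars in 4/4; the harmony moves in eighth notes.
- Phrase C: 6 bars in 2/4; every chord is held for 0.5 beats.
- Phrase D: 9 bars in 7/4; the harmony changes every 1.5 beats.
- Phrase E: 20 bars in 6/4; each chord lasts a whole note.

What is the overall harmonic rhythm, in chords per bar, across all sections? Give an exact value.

47/16 chords per bar

A: 8 × 5 = 40 beats ÷ 8 = 5 chords.
B: 5 × 4 = 20 beats ÷ 0.5 = 40 chords.
C: 6 × 2 = 12 beats ÷ 0.5 = 24 chords.
D: 9 × 7 = 63 beats ÷ 1.5 = 42 chords.
E: 20 × 6 = 120 beats ÷ 4 = 30 chords.
Overall: 141 chords over 48 bars → 141/48 = 47/16 chords per bar.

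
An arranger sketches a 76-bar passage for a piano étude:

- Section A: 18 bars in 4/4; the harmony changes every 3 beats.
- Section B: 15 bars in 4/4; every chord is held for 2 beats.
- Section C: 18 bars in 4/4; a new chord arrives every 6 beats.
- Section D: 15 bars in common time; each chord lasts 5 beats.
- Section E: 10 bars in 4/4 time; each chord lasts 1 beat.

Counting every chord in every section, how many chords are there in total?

A: 18 bars × 4 beats = 72 beats; 3 beats/chord → 24 chords.
B: 15 bars × 4 beats = 60 beats; 2 beats/chord → 30 chords.
C: 18 bars × 4 beats = 72 beats; 6 beats/chord → 12 chords.
D: 15 bars × 4 beats = 60 beats; 5 beats/chord → 12 chords.
E: 10 bars × 4 beats = 40 beats; 1 beat/chord → 40 chords.
Total: 24 + 30 + 12 + 12 + 40 = 118.

118 chords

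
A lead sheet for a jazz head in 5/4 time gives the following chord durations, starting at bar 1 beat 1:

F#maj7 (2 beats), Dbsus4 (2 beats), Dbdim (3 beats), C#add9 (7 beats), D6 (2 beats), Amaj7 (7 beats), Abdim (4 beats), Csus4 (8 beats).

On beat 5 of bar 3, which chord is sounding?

Beat 5 of bar 3 is beat (3−1)×5 + 5 = 15 overall.
Running totals: F#maj7 ends at 2, Dbsus4 ends at 4, Dbdim ends at 7, C#add9 ends at 14, D6 ends at 16.
Beat 15 falls within D6.

D6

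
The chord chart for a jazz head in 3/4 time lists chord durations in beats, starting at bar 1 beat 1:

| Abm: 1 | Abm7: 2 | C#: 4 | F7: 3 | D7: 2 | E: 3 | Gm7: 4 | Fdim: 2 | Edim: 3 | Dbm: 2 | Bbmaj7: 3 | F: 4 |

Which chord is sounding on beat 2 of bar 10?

Bbmaj7

Beat 2 of bar 10 is beat (10−1)×3 + 2 = 29 overall.
Running totals: Abm ends at 1, Abm7 ends at 3, C# ends at 7, F7 ends at 10, D7 ends at 12, E ends at 15, Gm7 ends at 19, Fdim ends at 21, Edim ends at 24, Dbm ends at 26, Bbmaj7 ends at 29.
Beat 29 falls within Bbmaj7.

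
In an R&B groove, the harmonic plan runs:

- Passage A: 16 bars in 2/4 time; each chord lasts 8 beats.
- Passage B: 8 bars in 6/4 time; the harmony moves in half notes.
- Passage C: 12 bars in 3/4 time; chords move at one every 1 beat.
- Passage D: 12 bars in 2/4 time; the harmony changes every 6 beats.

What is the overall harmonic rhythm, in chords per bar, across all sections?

A: 16 × 2 = 32 beats ÷ 8 = 4 chords.
B: 8 × 6 = 48 beats ÷ 2 = 24 chords.
C: 12 × 3 = 36 beats ÷ 1 = 36 chords.
D: 12 × 2 = 24 beats ÷ 6 = 4 chords.
Overall: 68 chords over 48 bars → 68/48 = 17/12 chords per bar.

17/12 chords per bar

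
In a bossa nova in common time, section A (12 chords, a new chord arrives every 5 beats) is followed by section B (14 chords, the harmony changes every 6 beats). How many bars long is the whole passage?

36 bars

A: 12 × 5 = 60 beats = 15 bars.
B: 14 × 6 = 84 beats = 21 bars.
Total: 15 + 21 = 36 bars.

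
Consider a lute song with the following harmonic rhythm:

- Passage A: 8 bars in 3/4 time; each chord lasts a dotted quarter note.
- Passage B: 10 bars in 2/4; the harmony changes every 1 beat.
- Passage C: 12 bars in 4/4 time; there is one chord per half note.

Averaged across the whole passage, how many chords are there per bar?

A: 8 × 3 = 24 beats ÷ 1.5 = 16 chords.
B: 10 × 2 = 20 beats ÷ 1 = 20 chords.
C: 12 × 4 = 48 beats ÷ 2 = 24 chords.
Overall: 60 chords over 30 bars → 60/30 = 2 chords per bar.

2 chords per bar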